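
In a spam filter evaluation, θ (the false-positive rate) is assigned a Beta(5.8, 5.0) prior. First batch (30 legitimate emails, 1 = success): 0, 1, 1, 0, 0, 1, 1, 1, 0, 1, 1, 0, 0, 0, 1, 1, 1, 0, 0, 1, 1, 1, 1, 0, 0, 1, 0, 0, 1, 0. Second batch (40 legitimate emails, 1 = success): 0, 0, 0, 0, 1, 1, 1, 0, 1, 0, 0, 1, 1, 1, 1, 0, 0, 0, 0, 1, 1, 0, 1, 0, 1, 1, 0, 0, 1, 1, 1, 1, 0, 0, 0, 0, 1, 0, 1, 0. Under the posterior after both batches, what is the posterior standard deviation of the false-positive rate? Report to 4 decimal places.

The Beta prior is conjugate to a Binomial/Bernoulli likelihood; the update adds successes to α and failures to β.
After batch 1: Beta(5.8+16, 5.0+14) = Beta(21.8, 19.0).
After batch 2: Beta(21.8+19, 19.0+21) = Beta(40.8, 40.0).
Var = αβ/((α+β)²(α+β+1)) = 40.8·40.0/(80.8²·81.8) = 0.00305594; SD = √0.00305594 = 0.0553.

0.0553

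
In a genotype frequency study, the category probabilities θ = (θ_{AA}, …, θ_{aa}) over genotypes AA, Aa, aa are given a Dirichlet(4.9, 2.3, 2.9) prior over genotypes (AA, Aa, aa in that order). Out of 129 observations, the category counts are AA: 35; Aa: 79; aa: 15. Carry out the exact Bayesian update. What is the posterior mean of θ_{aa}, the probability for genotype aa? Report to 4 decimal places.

The Dirichlet prior is conjugate to the Multinomial likelihood: each posterior αⱼ = prior αⱼ + observed count nⱼ.
Posterior concentration: (39.9, 81.3, 17.9), total = 139.1.
E[θ_{aa}|data] = α_{aa}/Σα = 17.9/139.1 = 0.1287.

0.1287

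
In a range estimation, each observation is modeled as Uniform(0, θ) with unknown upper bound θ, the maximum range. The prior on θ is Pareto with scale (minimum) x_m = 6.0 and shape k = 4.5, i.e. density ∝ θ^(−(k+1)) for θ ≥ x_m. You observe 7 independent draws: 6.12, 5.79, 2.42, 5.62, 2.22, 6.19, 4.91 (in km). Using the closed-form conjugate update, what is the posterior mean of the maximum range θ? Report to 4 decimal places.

A Pareto(scale x_m, shape k) prior on the upper bound θ of Uniform(0, θ) is conjugate: posterior is Pareto(max(x_m, max xᵢ), k + n).
Sample maximum = 6.19; prior scale x_m = 6.0 → posterior scale = max = 6.19.
Posterior shape = 4.5 + 7 = 11.5.
E[θ|data] = k·x_m/(k−1) = 11.5·6.19/10.5 = 6.7795.

6.7795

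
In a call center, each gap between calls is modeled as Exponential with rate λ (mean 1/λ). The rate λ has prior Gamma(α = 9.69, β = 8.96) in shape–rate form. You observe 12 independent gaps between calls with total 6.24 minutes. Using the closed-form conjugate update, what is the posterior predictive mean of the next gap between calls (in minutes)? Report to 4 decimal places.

0.7347

With a Gamma(shape α, rate β) prior on the exponential rate λ, the posterior after n observations with total T = Σxᵢ is Gamma(α+n, β+T).
Posterior: Gamma(9.69+12, 8.96+6.24) = Gamma(21.69, 15.20).
The predictive distribution for the next observation is Lomax; its mean is β/(α−1) = 15.20/20.69 = 0.7347.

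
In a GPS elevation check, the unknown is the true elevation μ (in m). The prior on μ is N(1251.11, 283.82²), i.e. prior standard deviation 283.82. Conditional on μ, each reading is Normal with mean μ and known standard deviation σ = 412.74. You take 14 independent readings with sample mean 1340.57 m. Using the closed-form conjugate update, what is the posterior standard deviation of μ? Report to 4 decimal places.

For Normal data with known variance σ², a Normal(μ₀, σ₀²) prior on μ is conjugate. Posterior precision = 1/σ₀² + n/σ²; posterior mean is the precision-weighted average of μ₀ and x̄.
σ₀² = 283.82² = 80553.7924, σ² = 412.74² = 170354.3076; σ² + n·σ₀² = 170354.3076 + 14·80553.7924 = 1298107.4012.
Posterior precision = 1/σ₀² + n/σ² = 1/80553.7924 + 14/170354.3076 = (σ² + n·σ₀²)/(σ₀²σ²) = 1298107.4012/(80553.7924·170354.3076); posterior variance σₙ² = σ₀²σ²/(σ² + n·σ₀²) = 80553.7924·170354.3076/1298107.4012 = 10571.302125.
Posterior SD = √σₙ² = √(80553.7924·170354.3076/1298107.4012) = 102.8168.

102.8168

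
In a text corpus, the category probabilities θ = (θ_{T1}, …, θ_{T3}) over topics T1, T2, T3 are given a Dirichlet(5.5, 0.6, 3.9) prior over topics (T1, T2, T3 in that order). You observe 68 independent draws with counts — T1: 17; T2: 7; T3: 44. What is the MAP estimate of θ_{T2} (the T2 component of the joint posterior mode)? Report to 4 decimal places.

The Dirichlet prior is conjugate to the Multinomial likelihood: each posterior αⱼ = prior αⱼ + observed count nⱼ.
Posterior concentration: (22.5, 7.6, 47.9), total = 78.0.
Joint mode component: (α_{T2}−1)/(Σα−K) = 6.6/75.0 = 0.0880.

0.0880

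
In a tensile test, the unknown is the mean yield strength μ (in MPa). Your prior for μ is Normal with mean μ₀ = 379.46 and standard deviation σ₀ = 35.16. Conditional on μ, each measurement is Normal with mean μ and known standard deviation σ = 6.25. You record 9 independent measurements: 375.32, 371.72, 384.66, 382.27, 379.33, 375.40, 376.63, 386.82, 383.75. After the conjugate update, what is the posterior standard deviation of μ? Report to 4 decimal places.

For Normal data with known variance σ², a Normal(μ₀, σ₀²) prior on μ is conjugate. Posterior precision = 1/σ₀² + n/σ²; posterior mean is the precision-weighted average of μ₀ and x̄.
σ₀² = 35.16² = 1236.2256, σ² = 6.25² = 39.0625; σ² + n·σ₀² = 39.0625 + 9·1236.2256 = 11165.0929.
Posterior precision = 1/σ₀² + n/σ² = 1/1236.2256 + 9/39.0625 = (σ² + n·σ₀²)/(σ₀²σ²) = 11165.0929/(1236.2256·39.0625); posterior variance σₙ² = σ₀²σ²/(σ² + n·σ₀²) = 1236.2256·39.0625/11165.0929 = 4.325093.
Posterior SD = √σₙ² = √(1236.2256·39.0625/11165.0929) = 2.0797.

2.0797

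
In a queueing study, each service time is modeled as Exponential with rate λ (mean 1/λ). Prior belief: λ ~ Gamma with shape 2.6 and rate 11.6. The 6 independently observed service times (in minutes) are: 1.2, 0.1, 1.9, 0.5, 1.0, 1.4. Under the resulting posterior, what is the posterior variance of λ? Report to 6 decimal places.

With a Gamma(shape α, rate β) prior on the exponential rate λ, the posterior after n observations with total T = Σxᵢ is Gamma(α+n, β+T).
Sum of observations T = 6.1 minutes; n = 6.
Posterior: Gamma(2.6+6, 11.6+6.1) = Gamma(8.6, 17.7).
Var = α/β² = 0.027451.

0.027451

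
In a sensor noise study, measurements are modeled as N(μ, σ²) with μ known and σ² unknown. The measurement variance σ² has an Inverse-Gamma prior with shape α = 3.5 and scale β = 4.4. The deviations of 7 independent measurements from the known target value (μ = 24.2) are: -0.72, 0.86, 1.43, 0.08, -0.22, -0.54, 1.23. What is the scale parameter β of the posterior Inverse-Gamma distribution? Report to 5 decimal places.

With known mean μ and an Inverse-Gamma(α, β) prior on σ², the Normal likelihood is conjugate: posterior is Inv-Gamma(α + n/2, β + Σ(xᵢ−μ)²/2).
Σ(xᵢ−μ)² = (-0.72)² + (0.86)² + (1.43)² + (0.08)² + (-0.22)² + (-0.54)² + (1.23)² = 5.1622.
Posterior: Inv-Gamma(3.5 + 7/2, 4.4 + 5.1622/2) = Inv-Gamma(7.00, 6.98110).
Posterior β = 6.98110.

6.98110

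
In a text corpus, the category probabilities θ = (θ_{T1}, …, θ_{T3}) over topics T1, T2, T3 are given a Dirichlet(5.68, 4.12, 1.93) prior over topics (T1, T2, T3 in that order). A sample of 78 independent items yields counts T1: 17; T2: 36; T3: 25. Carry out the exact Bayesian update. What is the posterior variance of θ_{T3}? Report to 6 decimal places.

The Dirichlet prior is conjugate to the Multinomial likelihood: each posterior αⱼ = prior αⱼ + observed count nⱼ.
Posterior concentration: (22.68, 40.12, 26.93), total = 89.73.
Var[θ_j] = α_j(Σα−α_j)/((Σα)²(Σα+1)) = 26.93·62.80/(89.73²·90.73) = 0.002315.

0.002315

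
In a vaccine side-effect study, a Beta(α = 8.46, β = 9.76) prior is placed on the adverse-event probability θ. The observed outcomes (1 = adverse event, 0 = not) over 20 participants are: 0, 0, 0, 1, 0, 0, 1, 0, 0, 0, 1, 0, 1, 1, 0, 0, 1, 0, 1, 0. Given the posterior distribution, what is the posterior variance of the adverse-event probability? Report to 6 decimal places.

0.006142

The Beta prior is conjugate to a Binomial/Bernoulli likelihood; the update adds successes to α and failures to β.
Posterior: Beta(α+k, β+n−k) = Beta(8.46+7, 9.76+13) = Beta(15.46, 22.76).
Var = αβ/((α+β)²(α+β+1)) = 15.46·22.76/(38.22²·39.22) = 0.006142.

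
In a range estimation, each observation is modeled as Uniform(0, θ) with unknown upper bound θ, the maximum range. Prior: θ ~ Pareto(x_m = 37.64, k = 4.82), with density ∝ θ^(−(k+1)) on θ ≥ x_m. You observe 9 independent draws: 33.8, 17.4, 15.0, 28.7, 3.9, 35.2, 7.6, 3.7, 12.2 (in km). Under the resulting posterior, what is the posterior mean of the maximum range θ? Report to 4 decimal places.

40.5760

A Pareto(scale x_m, shape k) prior on the upper bound θ of Uniform(0, θ) is conjugate: posterior is Pareto(max(x_m, max xᵢ), k + n).
Sample maximum = 35.2; prior scale x_m = 37.64 → posterior scale = max = 37.64.
Posterior shape = 4.82 + 9 = 13.82.
E[θ|data] = k·x_m/(k−1) = 13.82·37.64/12.82 = 40.5760.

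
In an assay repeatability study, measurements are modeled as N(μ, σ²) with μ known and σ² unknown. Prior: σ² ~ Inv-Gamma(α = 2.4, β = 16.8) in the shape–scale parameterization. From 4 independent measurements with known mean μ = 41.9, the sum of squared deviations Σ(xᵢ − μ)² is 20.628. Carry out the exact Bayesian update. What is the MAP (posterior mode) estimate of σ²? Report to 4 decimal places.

5.0211

With known mean μ and an Inverse-Gamma(α, β) prior on σ², the Normal likelihood is conjugate: posterior is Inv-Gamma(α + n/2, β + Σ(xᵢ−μ)²/2).
Posterior: Inv-Gamma(2.4 + 4/2, 16.8 + 20.628/2) = Inv-Gamma(4.40, 27.1140).
Mode = β/(α+1) = 27.1140/5.40 = 5.0211.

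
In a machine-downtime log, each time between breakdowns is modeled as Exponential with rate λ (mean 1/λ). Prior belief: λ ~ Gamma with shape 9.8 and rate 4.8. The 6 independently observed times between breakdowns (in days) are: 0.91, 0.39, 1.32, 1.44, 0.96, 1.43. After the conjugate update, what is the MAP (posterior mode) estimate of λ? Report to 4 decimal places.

1.3156

With a Gamma(shape α, rate β) prior on the exponential rate λ, the posterior after n observations with total T = Σxᵢ is Gamma(α+n, β+T).
Sum of observations T = 6.45 days; n = 6.
Posterior: Gamma(9.8+6, 4.8+6.45) = Gamma(15.8, 11.25).
Mode = (α−1)/β = 1.3156.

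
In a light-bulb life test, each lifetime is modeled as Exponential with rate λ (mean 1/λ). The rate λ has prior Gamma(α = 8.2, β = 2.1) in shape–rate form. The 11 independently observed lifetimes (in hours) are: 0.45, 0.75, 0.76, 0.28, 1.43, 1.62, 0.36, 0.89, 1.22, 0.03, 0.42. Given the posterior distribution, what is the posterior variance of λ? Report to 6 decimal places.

With a Gamma(shape α, rate β) prior on the exponential rate λ, the posterior after n observations with total T = Σxᵢ is Gamma(α+n, β+T).
Sum of observations T = 8.21 hours; n = 11.
Posterior: Gamma(8.2+11, 2.1+8.21) = Gamma(19.2, 10.31).
Var = α/β² = 0.180628.

0.180628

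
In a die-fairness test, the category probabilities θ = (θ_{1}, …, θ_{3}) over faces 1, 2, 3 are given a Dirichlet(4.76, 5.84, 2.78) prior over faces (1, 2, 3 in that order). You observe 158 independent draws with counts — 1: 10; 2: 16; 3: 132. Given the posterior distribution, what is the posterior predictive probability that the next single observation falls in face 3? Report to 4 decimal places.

0.7864

The Dirichlet prior is conjugate to the Multinomial likelihood: each posterior αⱼ = prior αⱼ + observed count nⱼ.
Posterior concentration: (14.76, 21.84, 134.78), total = 171.38.
P(next = 3 | data) = α_{3}/Σα = 0.7864.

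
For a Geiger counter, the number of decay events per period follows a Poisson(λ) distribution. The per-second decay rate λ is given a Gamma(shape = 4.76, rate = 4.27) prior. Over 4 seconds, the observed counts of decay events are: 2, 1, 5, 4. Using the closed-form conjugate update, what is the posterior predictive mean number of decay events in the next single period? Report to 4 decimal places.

2.0266

With a Gamma(shape α, rate β) prior, the Poisson likelihood is conjugate: the posterior is Gamma(α + ΣXᵢ, β + n).
Sum of counts S = 12 over n = 4 seconds.
Posterior: Gamma(α+S, β+n) = Gamma(4.76+12, 4.27+4) = Gamma(16.76, 8.27).
The predictive distribution for one future period is NegBinom with mean α/β = 2.0266.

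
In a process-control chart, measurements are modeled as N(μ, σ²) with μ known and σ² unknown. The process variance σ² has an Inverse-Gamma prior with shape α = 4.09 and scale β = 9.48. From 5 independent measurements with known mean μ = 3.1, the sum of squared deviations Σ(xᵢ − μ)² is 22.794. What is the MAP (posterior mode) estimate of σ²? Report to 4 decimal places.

2.7506

With known mean μ and an Inverse-Gamma(α, β) prior on σ², the Normal likelihood is conjugate: posterior is Inv-Gamma(α + n/2, β + Σ(xᵢ−μ)²/2).
Posterior: Inv-Gamma(4.09 + 5/2, 9.48 + 22.794/2) = Inv-Gamma(6.59, 20.8770).
Mode = β/(α+1) = 20.8770/7.59 = 2.7506.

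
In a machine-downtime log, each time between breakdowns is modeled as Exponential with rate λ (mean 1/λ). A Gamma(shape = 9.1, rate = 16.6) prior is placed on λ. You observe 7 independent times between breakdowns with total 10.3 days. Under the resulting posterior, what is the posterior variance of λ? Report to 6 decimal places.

With a Gamma(shape α, rate β) prior on the exponential rate λ, the posterior after n observations with total T = Σxᵢ is Gamma(α+n, β+T).
Posterior: Gamma(9.1+7, 16.6+10.3) = Gamma(16.1, 26.9).
Var = α/β² = 0.022250.

0.022250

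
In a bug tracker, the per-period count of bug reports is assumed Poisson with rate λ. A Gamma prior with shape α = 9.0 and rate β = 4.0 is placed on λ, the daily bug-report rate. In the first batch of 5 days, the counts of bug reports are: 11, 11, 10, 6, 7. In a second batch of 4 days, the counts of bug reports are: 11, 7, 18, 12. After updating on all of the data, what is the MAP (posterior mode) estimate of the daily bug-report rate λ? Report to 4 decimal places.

7.7692

With a Gamma(shape α, rate β) prior, the Poisson likelihood is conjugate: the posterior is Gamma(α + ΣXᵢ, β + n).
Batch 1: sum of counts S = 45 over n = 5 days.
After batch 1: Gamma(α+S, β+n) = Gamma(9.0+45, 4.0+5) = Gamma(54.0, 9.0).
Batch 2: sum of counts S = 48 over n = 4 days.
After batch 2: Gamma(α+S, β+n) = Gamma(54.0+48, 9.0+4) = Gamma(102.0, 13.0).
Mode of Gamma(α,β) for α≥1 is (α−1)/β = 101.0/13.0 = 7.7692.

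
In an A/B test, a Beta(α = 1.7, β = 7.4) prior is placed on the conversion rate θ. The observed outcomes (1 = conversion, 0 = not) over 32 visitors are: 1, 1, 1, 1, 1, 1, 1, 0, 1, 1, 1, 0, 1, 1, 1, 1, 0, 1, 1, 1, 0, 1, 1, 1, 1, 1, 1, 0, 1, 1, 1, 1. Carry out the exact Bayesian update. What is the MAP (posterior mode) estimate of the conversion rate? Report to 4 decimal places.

0.7084

The Beta prior is conjugate to a Binomial/Bernoulli likelihood; the update adds successes to α and failures to β.
Posterior: Beta(α+k, β+n−k) = Beta(1.7+27, 7.4+5) = Beta(28.7, 12.4).
Mode of Beta(a,b) for a,b>1 is (a−1)/(a+b−2) = 27.7/39.1 = 0.7084.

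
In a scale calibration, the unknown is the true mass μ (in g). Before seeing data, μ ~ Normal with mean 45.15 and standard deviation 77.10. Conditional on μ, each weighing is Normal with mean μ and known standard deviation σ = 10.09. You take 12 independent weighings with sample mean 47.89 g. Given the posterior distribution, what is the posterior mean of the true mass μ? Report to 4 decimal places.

For Normal data with known variance σ², a Normal(μ₀, σ₀²) prior on μ is conjugate. Posterior precision = 1/σ₀² + n/σ²; posterior mean is the precision-weighted average of μ₀ and x̄.
n·x̄ = 12·47.89 = 574.68.
σ₀² = 77.10² = 5944.41, σ² = 10.09² = 101.8081; σ² + n·σ₀² = 101.8081 + 12·5944.41 = 71434.7281.
Posterior mean = (μ₀/σ₀² + n·x̄/σ²)/(1/σ₀² + n/σ²) = (σ²·μ₀ + σ₀²·n·x̄)/(σ² + n·σ₀²) = (101.8081·45.15 + 5944.41·574.68)/71434.7281 = 3420730.174515/71434.7281 = 47.8861.

47.8861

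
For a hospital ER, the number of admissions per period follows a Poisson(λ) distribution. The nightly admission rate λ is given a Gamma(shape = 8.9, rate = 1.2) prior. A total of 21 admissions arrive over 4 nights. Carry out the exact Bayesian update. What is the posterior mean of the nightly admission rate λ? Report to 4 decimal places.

5.7500

With a Gamma(shape α, rate β) prior, the Poisson likelihood is conjugate: the posterior is Gamma(α + ΣXᵢ, β + n).
Posterior: Gamma(α+S, β+n) = Gamma(8.9+21, 1.2+4) = Gamma(29.9, 5.2).
Posterior mean = α/β = 29.9/5.2 = 5.7500.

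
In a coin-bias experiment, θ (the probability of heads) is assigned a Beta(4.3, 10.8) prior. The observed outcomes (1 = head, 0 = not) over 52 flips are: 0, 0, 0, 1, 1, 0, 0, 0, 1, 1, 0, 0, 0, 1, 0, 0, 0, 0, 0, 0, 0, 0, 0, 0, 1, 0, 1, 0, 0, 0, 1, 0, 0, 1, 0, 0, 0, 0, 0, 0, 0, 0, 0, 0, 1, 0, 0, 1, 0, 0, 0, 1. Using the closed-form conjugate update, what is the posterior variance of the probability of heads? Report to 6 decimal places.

0.002701

The Beta prior is conjugate to a Binomial/Bernoulli likelihood; the update adds successes to α and failures to β.
Posterior: Beta(α+k, β+n−k) = Beta(4.3+12, 10.8+40) = Beta(16.3, 50.8).
Var = αβ/((α+β)²(α+β+1)) = 16.3·50.8/(67.1²·68.1) = 0.002701.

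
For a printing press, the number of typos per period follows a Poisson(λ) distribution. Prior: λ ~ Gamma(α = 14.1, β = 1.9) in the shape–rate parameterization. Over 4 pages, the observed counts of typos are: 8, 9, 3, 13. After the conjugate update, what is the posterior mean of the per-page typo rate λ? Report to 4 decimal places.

With a Gamma(shape α, rate β) prior, the Poisson likelihood is conjugate: the posterior is Gamma(α + ΣXᵢ, β + n).
Sum of counts S = 33 over n = 4 pages.
Posterior: Gamma(α+S, β+n) = Gamma(14.1+33, 1.9+4) = Gamma(47.1, 5.9).
Posterior mean = α/β = 47.1/5.9 = 7.9831.

7.9831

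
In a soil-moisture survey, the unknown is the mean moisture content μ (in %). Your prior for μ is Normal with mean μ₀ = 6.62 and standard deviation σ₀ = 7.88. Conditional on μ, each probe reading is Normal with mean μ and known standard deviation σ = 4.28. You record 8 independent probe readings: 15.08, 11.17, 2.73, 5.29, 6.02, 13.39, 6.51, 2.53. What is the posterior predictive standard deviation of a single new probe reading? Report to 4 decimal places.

4.5306

For Normal data with known variance σ², a Normal(μ₀, σ₀²) prior on μ is conjugate. Posterior precision = 1/σ₀² + n/σ²; posterior mean is the precision-weighted average of μ₀ and x̄.
σ₀² = 7.88² = 62.0944, σ² = 4.28² = 18.3184; σ² + n·σ₀² = 18.3184 + 8·62.0944 = 515.0736.
Posterior precision = 1/σ₀² + n/σ² = 1/62.0944 + 8/18.3184 = (σ² + n·σ₀²)/(σ₀²σ²) = 515.0736/(62.0944·18.3184); posterior variance σₙ² = σ₀²σ²/(σ² + n·σ₀²) = 62.0944·18.3184/515.0736 = 2.208364.
Predictive variance for one new observation = σₙ² + σ² = 62.0944·18.3184/515.0736 + 18.3184 = σ²·(σ₀² + 515.0736)/515.0736 = 18.3184·577.168/515.0736 = 20.526764; SD = √(18.3184·577.168/515.0736) = 4.5306.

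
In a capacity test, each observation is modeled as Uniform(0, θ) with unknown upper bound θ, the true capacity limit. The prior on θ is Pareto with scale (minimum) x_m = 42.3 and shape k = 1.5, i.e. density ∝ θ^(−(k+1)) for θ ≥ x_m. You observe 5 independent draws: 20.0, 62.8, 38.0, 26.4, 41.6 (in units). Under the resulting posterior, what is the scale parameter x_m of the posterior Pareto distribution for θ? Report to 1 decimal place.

62.8

A Pareto(scale x_m, shape k) prior on the upper bound θ of Uniform(0, θ) is conjugate: posterior is Pareto(max(x_m, max xᵢ), k + n).
Sample maximum = 62.8; prior scale x_m = 42.3 → posterior scale = max = 62.8.
Posterior shape = 1.5 + 5 = 6.5.
Posterior scale x_m = 62.8.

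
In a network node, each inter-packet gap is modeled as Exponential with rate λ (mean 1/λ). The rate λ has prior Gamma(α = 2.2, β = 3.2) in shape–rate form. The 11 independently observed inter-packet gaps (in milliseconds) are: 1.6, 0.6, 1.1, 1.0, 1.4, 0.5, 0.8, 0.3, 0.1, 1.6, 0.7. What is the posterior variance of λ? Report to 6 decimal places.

0.079322

With a Gamma(shape α, rate β) prior on the exponential rate λ, the posterior after n observations with total T = Σxᵢ is Gamma(α+n, β+T).
Sum of observations T = 9.7 milliseconds; n = 11.
Posterior: Gamma(2.2+11, 3.2+9.7) = Gamma(13.2, 12.9).
Var = α/β² = 0.079322.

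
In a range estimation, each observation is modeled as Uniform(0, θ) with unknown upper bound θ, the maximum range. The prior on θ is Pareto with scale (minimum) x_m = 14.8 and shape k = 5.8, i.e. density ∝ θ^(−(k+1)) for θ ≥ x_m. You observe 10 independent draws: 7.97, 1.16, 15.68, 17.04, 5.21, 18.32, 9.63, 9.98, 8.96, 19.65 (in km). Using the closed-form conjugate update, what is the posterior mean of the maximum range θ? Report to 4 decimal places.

20.9777

A Pareto(scale x_m, shape k) prior on the upper bound θ of Uniform(0, θ) is conjugate: posterior is Pareto(max(x_m, max xᵢ), k + n).
Sample maximum = 19.65; prior scale x_m = 14.8 → posterior scale = max = 19.65.
Posterior shape = 5.8 + 10 = 15.8.
E[θ|data] = k·x_m/(k−1) = 15.8·19.65/14.8 = 20.9777.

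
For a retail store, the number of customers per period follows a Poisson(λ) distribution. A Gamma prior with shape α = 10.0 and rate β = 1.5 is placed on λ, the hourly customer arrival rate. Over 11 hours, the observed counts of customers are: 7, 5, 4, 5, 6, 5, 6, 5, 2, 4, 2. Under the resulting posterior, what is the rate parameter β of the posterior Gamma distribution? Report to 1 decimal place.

With a Gamma(shape α, rate β) prior, the Poisson likelihood is conjugate: the posterior is Gamma(α + ΣXᵢ, β + n).
Sum of counts S = 51 over n = 11 hours.
Posterior: Gamma(α+S, β+n) = Gamma(10.0+51, 1.5+11) = Gamma(61.0, 12.5).
Posterior β = 12.5.

12.5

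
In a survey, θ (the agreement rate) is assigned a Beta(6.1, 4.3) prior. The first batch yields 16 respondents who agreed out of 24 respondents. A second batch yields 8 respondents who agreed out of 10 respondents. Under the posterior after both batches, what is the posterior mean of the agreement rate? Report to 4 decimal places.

0.6779

The Beta prior is conjugate to a Binomial/Bernoulli likelihood; the update adds successes to α and failures to β.
After batch 1: Beta(6.1+16, 4.3+8) = Beta(22.1, 12.3).
After batch 2: Beta(22.1+8, 12.3+2) = Beta(30.1, 14.3).
Posterior mean = α/(α+β) = 30.1/44.4 = 0.6779.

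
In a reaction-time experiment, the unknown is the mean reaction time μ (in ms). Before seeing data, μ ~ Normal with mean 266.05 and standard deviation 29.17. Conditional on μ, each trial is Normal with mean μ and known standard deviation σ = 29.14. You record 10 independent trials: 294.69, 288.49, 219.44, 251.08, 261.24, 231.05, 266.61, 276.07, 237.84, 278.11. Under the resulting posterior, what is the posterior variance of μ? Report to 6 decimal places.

For Normal data with known variance σ², a Normal(μ₀, σ₀²) prior on μ is conjugate. Posterior precision = 1/σ₀² + n/σ²; posterior mean is the precision-weighted average of μ₀ and x̄.
σ₀² = 29.17² = 850.8889, σ² = 29.14² = 849.1396; σ² + n·σ₀² = 849.1396 + 10·850.8889 = 9358.0286.
Posterior precision = 1/σ₀² + n/σ² = 1/850.8889 + 10/849.1396 = (σ² + n·σ₀²)/(σ₀²σ²) = 9358.0286/(850.8889·849.1396); posterior variance σₙ² = σ₀²σ²/(σ² + n·σ₀²) = 850.8889·849.1396/9358.0286 = 77.208939.

77.208939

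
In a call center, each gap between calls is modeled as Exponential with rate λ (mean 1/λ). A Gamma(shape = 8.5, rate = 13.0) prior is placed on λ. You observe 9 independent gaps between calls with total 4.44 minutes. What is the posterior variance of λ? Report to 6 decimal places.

0.057537

With a Gamma(shape α, rate β) prior on the exponential rate λ, the posterior after n observations with total T = Σxᵢ is Gamma(α+n, β+T).
Posterior: Gamma(8.5+9, 13.0+4.44) = Gamma(17.5, 17.44).
Var = α/β² = 0.057537.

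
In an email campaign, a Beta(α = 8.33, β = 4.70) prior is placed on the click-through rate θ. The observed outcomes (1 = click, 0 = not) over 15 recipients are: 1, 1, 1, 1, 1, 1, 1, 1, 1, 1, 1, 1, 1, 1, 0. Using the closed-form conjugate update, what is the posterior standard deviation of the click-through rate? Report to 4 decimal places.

0.0747

The Beta prior is conjugate to a Binomial/Bernoulli likelihood; the update adds successes to α and failures to β.
Posterior: Beta(α+k, β+n−k) = Beta(8.33+14, 4.70+1) = Beta(22.33, 5.70).
Var = αβ/((α+β)²(α+β+1)) = 22.33·5.70/(28.03²·29.03) = 0.00558046; SD = √0.00558046 = 0.0747.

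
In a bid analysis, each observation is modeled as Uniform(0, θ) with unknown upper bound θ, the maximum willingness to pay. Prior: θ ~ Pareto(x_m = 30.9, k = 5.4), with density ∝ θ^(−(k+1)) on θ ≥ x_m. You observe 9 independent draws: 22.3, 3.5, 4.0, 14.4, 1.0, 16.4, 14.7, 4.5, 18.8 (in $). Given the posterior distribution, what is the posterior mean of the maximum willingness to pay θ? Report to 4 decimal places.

33.2060

A Pareto(scale x_m, shape k) prior on the upper bound θ of Uniform(0, θ) is conjugate: posterior is Pareto(max(x_m, max xᵢ), k + n).
Sample maximum = 22.3; prior scale x_m = 30.9 → posterior scale = max = 30.9.
Posterior shape = 5.4 + 9 = 14.4.
E[θ|data] = k·x_m/(k−1) = 14.4·30.9/13.4 = 33.2060.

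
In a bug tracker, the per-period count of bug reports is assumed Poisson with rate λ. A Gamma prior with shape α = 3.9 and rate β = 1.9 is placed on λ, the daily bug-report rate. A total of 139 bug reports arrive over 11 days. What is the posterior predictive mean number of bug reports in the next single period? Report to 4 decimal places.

With a Gamma(shape α, rate β) prior, the Poisson likelihood is conjugate: the posterior is Gamma(α + ΣXᵢ, β + n).
Posterior: Gamma(α+S, β+n) = Gamma(3.9+139, 1.9+11) = Gamma(142.9, 12.9).
The predictive distribution for one future period is NegBinom with mean α/β = 11.0775.

11.0775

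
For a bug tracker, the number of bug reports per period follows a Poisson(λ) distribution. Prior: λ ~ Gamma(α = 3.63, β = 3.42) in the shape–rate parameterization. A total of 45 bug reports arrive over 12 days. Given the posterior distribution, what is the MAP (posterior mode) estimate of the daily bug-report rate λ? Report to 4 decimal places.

3.0888

With a Gamma(shape α, rate β) prior, the Poisson likelihood is conjugate: the posterior is Gamma(α + ΣXᵢ, β + n).
Posterior: Gamma(α+S, β+n) = Gamma(3.63+45, 3.42+12) = Gamma(48.63, 15.42).
Mode of Gamma(α,β) for α≥1 is (α−1)/β = 47.63/15.42 = 3.0888.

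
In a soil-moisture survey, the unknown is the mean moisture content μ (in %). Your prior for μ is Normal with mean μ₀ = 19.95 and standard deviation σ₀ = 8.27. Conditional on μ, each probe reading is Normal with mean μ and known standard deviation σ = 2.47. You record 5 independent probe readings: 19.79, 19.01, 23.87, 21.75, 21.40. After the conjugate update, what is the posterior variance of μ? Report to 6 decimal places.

For Normal data with known variance σ², a Normal(μ₀, σ₀²) prior on μ is conjugate. Posterior precision = 1/σ₀² + n/σ²; posterior mean is the precision-weighted average of μ₀ and x̄.
σ₀² = 8.27² = 68.3929, σ² = 2.47² = 6.1009; σ² + n·σ₀² = 6.1009 + 5·68.3929 = 348.0654.
Posterior precision = 1/σ₀² + n/σ² = 1/68.3929 + 5/6.1009 = (σ² + n·σ₀²)/(σ₀²σ²) = 348.0654/(68.3929·6.1009); posterior variance σₙ² = σ₀²σ²/(σ² + n·σ₀²) = 68.3929·6.1009/348.0654 = 1.198793.

1.198793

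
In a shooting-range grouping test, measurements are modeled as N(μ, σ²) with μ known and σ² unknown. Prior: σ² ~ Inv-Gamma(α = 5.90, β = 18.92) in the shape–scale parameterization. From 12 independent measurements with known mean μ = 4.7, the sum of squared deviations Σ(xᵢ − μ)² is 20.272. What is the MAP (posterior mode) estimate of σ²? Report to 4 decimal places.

With known mean μ and an Inverse-Gamma(α, β) prior on σ², the Normal likelihood is conjugate: posterior is Inv-Gamma(α + n/2, β + Σ(xᵢ−μ)²/2).
Posterior: Inv-Gamma(5.90 + 12/2, 18.92 + 20.272/2) = Inv-Gamma(11.90, 29.0560).
Mode = β/(α+1) = 29.0560/12.90 = 2.2524.

2.2524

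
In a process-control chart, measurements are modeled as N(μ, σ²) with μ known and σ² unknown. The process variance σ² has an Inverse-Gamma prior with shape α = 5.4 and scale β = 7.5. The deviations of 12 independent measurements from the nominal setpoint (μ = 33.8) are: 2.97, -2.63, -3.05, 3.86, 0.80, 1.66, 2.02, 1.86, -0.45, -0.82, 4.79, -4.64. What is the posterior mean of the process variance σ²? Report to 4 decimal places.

With known mean μ and an Inverse-Gamma(α, β) prior on σ², the Normal likelihood is conjugate: posterior is Inv-Gamma(α + n/2, β + Σ(xᵢ−μ)²/2).
Σ(xᵢ−μ)² = (2.97)² + (-2.63)² + (-3.05)² + (3.86)² + (0.80)² + (1.66)² + (2.02)² + (1.86)² + (-0.45)² + (-0.82)² + (4.79)² + (-4.64)² = 96.2241.
Posterior: Inv-Gamma(5.4 + 12/2, 7.5 + 96.2241/2) = Inv-Gamma(11.40, 55.61205).
E[σ²|data] = β/(α−1) = 55.61205/10.40 = 5.3473.

5.3473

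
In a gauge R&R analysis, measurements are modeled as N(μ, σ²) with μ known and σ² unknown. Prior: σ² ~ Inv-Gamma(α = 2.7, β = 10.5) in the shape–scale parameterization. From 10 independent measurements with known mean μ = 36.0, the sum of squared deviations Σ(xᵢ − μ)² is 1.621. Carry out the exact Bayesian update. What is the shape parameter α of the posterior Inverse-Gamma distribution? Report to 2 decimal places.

With known mean μ and an Inverse-Gamma(α, β) prior on σ², the Normal likelihood is conjugate: posterior is Inv-Gamma(α + n/2, β + Σ(xᵢ−μ)²/2).
Posterior: Inv-Gamma(2.7 + 10/2, 10.5 + 1.621/2) = Inv-Gamma(7.70, 11.3105).
Posterior α = 7.70.

7.70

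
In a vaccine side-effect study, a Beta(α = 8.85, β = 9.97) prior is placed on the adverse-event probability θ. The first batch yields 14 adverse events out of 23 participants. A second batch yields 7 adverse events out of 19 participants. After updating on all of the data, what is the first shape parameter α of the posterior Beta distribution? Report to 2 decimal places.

29.85

The Beta prior is conjugate to a Binomial/Bernoulli likelihood; the update adds successes to α and failures to β.
After batch 1: Beta(8.85+14, 9.97+9) = Beta(22.85, 18.97).
After batch 2: Beta(22.85+7, 18.97+12) = Beta(29.85, 30.97).
Posterior α = 29.85.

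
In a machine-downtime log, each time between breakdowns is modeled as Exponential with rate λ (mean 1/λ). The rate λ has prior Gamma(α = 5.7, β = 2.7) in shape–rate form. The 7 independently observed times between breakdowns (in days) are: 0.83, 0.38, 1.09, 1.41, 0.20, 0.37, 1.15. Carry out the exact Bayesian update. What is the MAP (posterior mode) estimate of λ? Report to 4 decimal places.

With a Gamma(shape α, rate β) prior on the exponential rate λ, the posterior after n observations with total T = Σxᵢ is Gamma(α+n, β+T).
Sum of observations T = 5.43 days; n = 7.
Posterior: Gamma(5.7+7, 2.7+5.43) = Gamma(12.7, 8.13).
Mode = (α−1)/β = 1.4391.

1.4391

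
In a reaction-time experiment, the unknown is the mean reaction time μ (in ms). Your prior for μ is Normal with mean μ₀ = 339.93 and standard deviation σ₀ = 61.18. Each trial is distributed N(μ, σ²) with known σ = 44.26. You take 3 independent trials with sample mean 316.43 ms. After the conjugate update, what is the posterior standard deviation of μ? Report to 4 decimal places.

23.5794

For Normal data with known variance σ², a Normal(μ₀, σ₀²) prior on μ is conjugate. Posterior precision = 1/σ₀² + n/σ²; posterior mean is the precision-weighted average of μ₀ and x̄.
σ₀² = 61.18² = 3742.9924, σ² = 44.26² = 1958.9476; σ² + n·σ₀² = 1958.9476 + 3·3742.9924 = 13187.9248.
Posterior precision = 1/σ₀² + n/σ² = 1/3742.9924 + 3/1958.9476 = (σ² + n·σ₀²)/(σ₀²σ²) = 13187.9248/(3742.9924·1958.9476); posterior variance σₙ² = σ₀²σ²/(σ² + n·σ₀²) = 3742.9924·1958.9476/13187.9248 = 555.987852.
Posterior SD = √σₙ² = √(3742.9924·1958.9476/13187.9248) = 23.5794.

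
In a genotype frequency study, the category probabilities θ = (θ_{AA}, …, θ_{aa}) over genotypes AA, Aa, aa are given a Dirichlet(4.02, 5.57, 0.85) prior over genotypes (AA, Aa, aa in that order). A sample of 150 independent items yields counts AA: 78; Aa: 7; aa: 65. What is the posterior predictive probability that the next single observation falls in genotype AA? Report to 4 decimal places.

0.5112

The Dirichlet prior is conjugate to the Multinomial likelihood: each posterior αⱼ = prior αⱼ + observed count nⱼ.
Posterior concentration: (82.02, 12.57, 65.85), total = 160.44.
P(next = AA | data) = α_{AA}/Σα = 0.5112.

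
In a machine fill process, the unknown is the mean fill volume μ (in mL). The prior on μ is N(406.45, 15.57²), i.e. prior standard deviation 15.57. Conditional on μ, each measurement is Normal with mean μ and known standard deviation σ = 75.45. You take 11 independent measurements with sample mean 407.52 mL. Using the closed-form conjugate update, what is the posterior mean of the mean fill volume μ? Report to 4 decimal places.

406.7913

For Normal data with known variance σ², a Normal(μ₀, σ₀²) prior on μ is conjugate. Posterior precision = 1/σ₀² + n/σ²; posterior mean is the precision-weighted average of μ₀ and x̄.
n·x̄ = 11·407.52 = 4482.72.
σ₀² = 15.57² = 242.4249, σ² = 75.45² = 5692.7025; σ² + n·σ₀² = 5692.7025 + 11·242.4249 = 8359.3764.
Posterior mean = (μ₀/σ₀² + n·x̄/σ²)/(1/σ₀² + n/σ²) = (σ²·μ₀ + σ₀²·n·x̄)/(σ² + n·σ₀²) = (5692.7025·406.45 + 242.4249·4482.72)/8359.3764 = 3400521.878853/8359.3764 = 406.7913.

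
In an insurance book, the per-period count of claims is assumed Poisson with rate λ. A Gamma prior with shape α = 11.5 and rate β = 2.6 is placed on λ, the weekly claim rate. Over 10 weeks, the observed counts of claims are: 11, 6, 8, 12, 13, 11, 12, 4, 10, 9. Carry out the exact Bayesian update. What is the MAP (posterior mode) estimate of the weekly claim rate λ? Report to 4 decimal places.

8.4524

With a Gamma(shape α, rate β) prior, the Poisson likelihood is conjugate: the posterior is Gamma(α + ΣXᵢ, β + n).
Sum of counts S = 96 over n = 10 weeks.
Posterior: Gamma(α+S, β+n) = Gamma(11.5+96, 2.6+10) = Gamma(107.5, 12.6).
Mode of Gamma(α,β) for α≥1 is (α−1)/β = 106.5/12.6 = 8.4524.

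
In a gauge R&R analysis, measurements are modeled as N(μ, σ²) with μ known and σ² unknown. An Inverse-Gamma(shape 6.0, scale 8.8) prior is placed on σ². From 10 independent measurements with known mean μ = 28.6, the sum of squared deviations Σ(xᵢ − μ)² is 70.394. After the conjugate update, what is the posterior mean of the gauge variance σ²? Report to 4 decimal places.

4.3997

With known mean μ and an Inverse-Gamma(α, β) prior on σ², the Normal likelihood is conjugate: posterior is Inv-Gamma(α + n/2, β + Σ(xᵢ−μ)²/2).
Posterior: Inv-Gamma(6.0 + 10/2, 8.8 + 70.394/2) = Inv-Gamma(11.00, 43.9970).
E[σ²|data] = β/(α−1) = 43.9970/10.00 = 4.3997.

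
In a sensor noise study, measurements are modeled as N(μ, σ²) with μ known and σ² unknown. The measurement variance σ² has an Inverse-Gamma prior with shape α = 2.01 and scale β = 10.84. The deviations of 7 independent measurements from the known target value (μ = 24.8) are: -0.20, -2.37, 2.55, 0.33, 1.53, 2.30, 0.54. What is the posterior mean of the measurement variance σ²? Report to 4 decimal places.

With known mean μ and an Inverse-Gamma(α, β) prior on σ², the Normal likelihood is conjugate: posterior is Inv-Gamma(α + n/2, β + Σ(xᵢ−μ)²/2).
Σ(xᵢ−μ)² = (-0.20)² + (-2.37)² + (2.55)² + (0.33)² + (1.53)² + (2.30)² + (0.54)² = 20.1908.
Posterior: Inv-Gamma(2.01 + 7/2, 10.84 + 20.1908/2) = Inv-Gamma(5.51, 20.93540).
E[σ²|data] = β/(α−1) = 20.93540/4.51 = 4.6420.

4.6420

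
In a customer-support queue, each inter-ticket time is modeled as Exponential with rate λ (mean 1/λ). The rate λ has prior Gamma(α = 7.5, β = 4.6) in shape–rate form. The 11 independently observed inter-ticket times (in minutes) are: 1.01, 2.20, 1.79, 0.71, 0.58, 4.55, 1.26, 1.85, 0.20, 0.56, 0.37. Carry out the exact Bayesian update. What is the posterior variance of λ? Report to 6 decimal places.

With a Gamma(shape α, rate β) prior on the exponential rate λ, the posterior after n observations with total T = Σxᵢ is Gamma(α+n, β+T).
Sum of observations T = 15.08 minutes; n = 11.
Posterior: Gamma(7.5+11, 4.6+15.08) = Gamma(18.5, 19.68).
Var = α/β² = 0.047766.

0.047766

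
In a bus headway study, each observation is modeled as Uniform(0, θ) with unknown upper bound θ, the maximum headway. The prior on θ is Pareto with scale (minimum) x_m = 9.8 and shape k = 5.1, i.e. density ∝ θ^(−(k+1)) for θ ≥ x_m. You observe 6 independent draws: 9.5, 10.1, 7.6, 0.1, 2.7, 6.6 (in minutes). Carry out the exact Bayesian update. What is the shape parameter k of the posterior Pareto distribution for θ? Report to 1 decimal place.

A Pareto(scale x_m, shape k) prior on the upper bound θ of Uniform(0, θ) is conjugate: posterior is Pareto(max(x_m, max xᵢ), k + n).
Sample maximum = 10.1; prior scale x_m = 9.8 → posterior scale = max = 10.1.
Posterior shape = 5.1 + 6 = 11.1.
Posterior shape k = 11.1.

11.1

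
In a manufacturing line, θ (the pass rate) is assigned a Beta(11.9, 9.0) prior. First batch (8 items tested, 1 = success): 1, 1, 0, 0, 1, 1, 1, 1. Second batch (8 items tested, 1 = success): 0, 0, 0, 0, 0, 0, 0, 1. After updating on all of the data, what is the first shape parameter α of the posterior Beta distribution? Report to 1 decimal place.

The Beta prior is conjugate to a Binomial/Bernoulli likelihood; the update adds successes to α and failures to β.
After batch 1: Beta(11.9+6, 9.0+2) = Beta(17.9, 11.0).
After batch 2: Beta(17.9+1, 11.0+7) = Beta(18.9, 18.0).
Posterior α = 18.9.

18.9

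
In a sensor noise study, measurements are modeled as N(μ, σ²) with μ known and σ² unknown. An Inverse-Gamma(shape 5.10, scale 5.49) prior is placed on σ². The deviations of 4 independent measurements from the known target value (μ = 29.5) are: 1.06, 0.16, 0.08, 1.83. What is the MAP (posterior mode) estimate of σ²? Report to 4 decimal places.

0.9558

With known mean μ and an Inverse-Gamma(α, β) prior on σ², the Normal likelihood is conjugate: posterior is Inv-Gamma(α + n/2, β + Σ(xᵢ−μ)²/2).
Σ(xᵢ−μ)² = (1.06)² + (0.16)² + (0.08)² + (1.83)² = 4.5045.
Posterior: Inv-Gamma(5.10 + 4/2, 5.49 + 4.5045/2) = Inv-Gamma(7.10, 7.74225).
Mode = β/(α+1) = 7.74225/8.10 = 0.9558.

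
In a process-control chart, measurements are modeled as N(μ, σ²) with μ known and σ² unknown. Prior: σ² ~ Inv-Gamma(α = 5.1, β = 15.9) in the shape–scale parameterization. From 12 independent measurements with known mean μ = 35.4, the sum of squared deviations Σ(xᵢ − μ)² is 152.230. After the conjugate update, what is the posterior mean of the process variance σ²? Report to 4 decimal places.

9.1104

With known mean μ and an Inverse-Gamma(α, β) prior on σ², the Normal likelihood is conjugate: posterior is Inv-Gamma(α + n/2, β + Σ(xᵢ−μ)²/2).
Posterior: Inv-Gamma(5.1 + 12/2, 15.9 + 152.230/2) = Inv-Gamma(11.10, 92.0150).
E[σ²|data] = β/(α−1) = 92.0150/10.10 = 9.1104.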